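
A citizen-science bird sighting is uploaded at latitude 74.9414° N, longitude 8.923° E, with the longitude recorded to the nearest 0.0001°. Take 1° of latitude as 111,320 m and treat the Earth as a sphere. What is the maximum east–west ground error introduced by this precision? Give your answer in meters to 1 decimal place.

Rounding to 4 decimal places leaves the longitude within ±5e-05° of the true value.
Parallels shrink by cos φ, so at 74.9414° a degree of longitude is 111320 × 0.2598 ≈ 28921.7 m.
East–west error: 5e-05° × 28921.7 m/° ≈ 1.44608 m.

1.4 meters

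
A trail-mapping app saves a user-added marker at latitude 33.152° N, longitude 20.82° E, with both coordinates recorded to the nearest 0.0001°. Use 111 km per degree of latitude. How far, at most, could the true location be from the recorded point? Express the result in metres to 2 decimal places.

Rounding to 4 decimal places leaves each coordinate within ±5e-05° of the true value.
N–S: 5e-05° × 111000 m/° = 5.55 m.
Longitude error → 5e-05 × 111000 × cos 33.152° = 5e-05 × 111000 × 0.8372 ≈ 4.64659 m.
Worst case both components are at the extreme and orthogonal: √(5.55² + 4.64659²) ≈ 7.23832 m.

7.24 metres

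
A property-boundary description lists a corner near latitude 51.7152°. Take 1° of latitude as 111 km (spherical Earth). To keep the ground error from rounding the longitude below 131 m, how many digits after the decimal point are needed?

3

At 51.7152° one degree of longitude covers 111000 × cos 51.7152° ≈ 111000 × 0.6196 ≈ 68772.4 m.
With N decimal places the half-ulp bound is 0.5·10⁻ᴺ°, or 0.5·10⁻ᴺ × 68772.4 m on the ground.
Setting 34386.2 × 10⁻ᴺ ≤ 131 gives 10ᴺ ≥ 262.5, i.e. N ≥ 2.42.
So 3 decimal places suffice (34.4 m); 2 would allow up to 344 m.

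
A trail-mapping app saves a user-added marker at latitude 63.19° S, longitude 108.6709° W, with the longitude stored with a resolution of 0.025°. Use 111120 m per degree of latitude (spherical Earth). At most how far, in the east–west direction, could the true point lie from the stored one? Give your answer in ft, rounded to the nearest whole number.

With a 0.025° grid the true value lies within half a step, ±0.025°/2 = ±0.0125°, of the stored one.
Parallels shrink by cos φ, so at 63.19° a degree of longitude is 111120 × 0.4510 ≈ 50118.8 m.
So at most 0.0125° × 50118.8 ≈ 626.485 m east–west.
Converting: 626.485 m × 3.2808 ft/m ≈ 2055.4 ft.

2055 ft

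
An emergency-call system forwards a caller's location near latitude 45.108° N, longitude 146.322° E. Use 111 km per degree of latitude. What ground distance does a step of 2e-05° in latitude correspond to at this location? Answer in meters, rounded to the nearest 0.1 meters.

2e-05° × 111000 m/° = 2.22 m.

2.2 meters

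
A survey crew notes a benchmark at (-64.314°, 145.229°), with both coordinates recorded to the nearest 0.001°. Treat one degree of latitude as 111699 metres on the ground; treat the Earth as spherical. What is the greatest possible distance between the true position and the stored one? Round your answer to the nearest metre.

61 metres

Rounding to 3 decimal places leaves each coordinate within ±0.0005° of the true value.
North–south component: 0.0005° × 111699 = 55.8495 m.
Longitude error → 0.0005 × 111699 × cos 64.314° = 0.0005 × 111699 × 0.4334 ≈ 24.2073 m.
Worst case both components are at the extreme and orthogonal: √(55.8495² + 24.2073²) ≈ 60.87 m.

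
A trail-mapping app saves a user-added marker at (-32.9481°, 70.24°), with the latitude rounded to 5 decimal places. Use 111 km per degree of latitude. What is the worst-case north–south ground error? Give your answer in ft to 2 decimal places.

1.82 ft

Rounding to 5 decimal places leaves the latitude within ±5e-06° of the true value.
North–south distance: 5e-06° × 111000 m/° = 0.555 m.
In feet: 0.555 m ÷ 0.3048 ≈ 1.8209 ft.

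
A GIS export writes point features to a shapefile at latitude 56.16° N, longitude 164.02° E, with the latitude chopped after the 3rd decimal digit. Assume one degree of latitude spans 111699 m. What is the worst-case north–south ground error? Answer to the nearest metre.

Truncating at 3 decimal places can drop up to a full unit in the last place, so the latitude may be off by as much as 0.001°.
Along the meridian that is 0.001° × 111699 m/° = 111.699 m.

112 metres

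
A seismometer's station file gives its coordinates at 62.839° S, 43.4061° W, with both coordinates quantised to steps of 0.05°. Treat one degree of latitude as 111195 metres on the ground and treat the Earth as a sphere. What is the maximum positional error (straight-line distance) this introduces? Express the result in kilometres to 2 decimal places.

With a 0.05° grid the true value lies within half a step, ±0.05°/2 = ±0.025°, of the stored one.
Latitude error → 0.025 × 111195 = 2779.88 m along the meridian.
Longitude error → 0.025 × 111195 × cos 62.839° = 0.025 × 111195 × 0.4565 ≈ 1268.99 m.
The two errors are perpendicular, so the maximum displacement is √(2779.88² + 1268.99²) ≈ 3055.82 m.
That is 3055.82 m = 3.0558 km.

3.06 kilometres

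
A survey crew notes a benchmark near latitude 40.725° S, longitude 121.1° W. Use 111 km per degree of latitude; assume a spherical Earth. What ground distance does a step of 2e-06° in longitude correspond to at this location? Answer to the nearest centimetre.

17 centimetres

One degree of longitude here spans 111000 × cos 40.725° = 111000 × 0.7578 ≈ 84121.3 m; 2e-06° of that is 0.168243 m.
That is 0.168243 m = 16.824 cm.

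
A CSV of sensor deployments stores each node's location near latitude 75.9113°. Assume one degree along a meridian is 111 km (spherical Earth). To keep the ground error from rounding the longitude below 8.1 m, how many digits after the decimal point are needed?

4 decimal places

At 75.9113° one degree of longitude covers 111000 × cos 75.9113° ≈ 111000 × 0.2434 ≈ 27020 m.
With N decimal places the half-ulp bound is 0.5·10⁻ᴺ°, or 0.5·10⁻ᴺ × 27020 m on the ground.
Setting 13510 × 10⁻ᴺ ≤ 8.1 gives 10ᴺ ≥ 1668, i.e. N ≥ 3.22.
So 4 decimal places suffice (1.35 m); 3 would allow up to 13.5 m.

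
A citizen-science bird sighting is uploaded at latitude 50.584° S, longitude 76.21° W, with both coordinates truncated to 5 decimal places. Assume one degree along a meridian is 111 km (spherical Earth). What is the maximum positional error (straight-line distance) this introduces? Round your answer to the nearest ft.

Truncating at 5 decimal places can drop up to a full unit in the last place, so each coordinate may be off by as much as 1e-05°.
North–south component: 1e-05° × 111000 = 1.11 m.
E–W at 50.584°: 1e-05° × 111000 × cos 50.584° = 1e-05 × 111000 × 0.6349 ≈ 0.70479 m.
Combining orthogonally: (1.11² + 0.70479²)^½ ≈ 1.31485 m.
In feet: 1.31485 m ÷ 0.3048 ≈ 4.3138 ft.

4 ft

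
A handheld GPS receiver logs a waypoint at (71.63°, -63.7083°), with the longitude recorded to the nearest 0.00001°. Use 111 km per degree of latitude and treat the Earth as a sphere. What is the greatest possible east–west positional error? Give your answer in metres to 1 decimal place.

0.2 metres

Rounding to 5 decimal places leaves the longitude within ±5e-06° of the true value.
One degree of longitude at 71.63° is 111000 × cos 71.63° ≈ 111000 × 0.3152 = 34981.9 m.
East–west error: 5e-06° × 34981.9 m/° ≈ 0.174909 m.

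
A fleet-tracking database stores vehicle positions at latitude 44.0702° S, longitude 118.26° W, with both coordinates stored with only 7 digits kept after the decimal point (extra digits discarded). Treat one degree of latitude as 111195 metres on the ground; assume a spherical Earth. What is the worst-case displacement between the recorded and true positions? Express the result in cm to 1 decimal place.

1.4 cm

Truncating at 7 decimal places can drop up to a full unit in the last place, so each coordinate may be off by as much as 1e-07°.
Latitude error → 1e-07 × 111195 = 0.0111195 m along the meridian.
East–west component at 44.0702°: 1e-07° × 111195 × cos 44.0702° ≈ 1e-07 × 79892.3 ≈ 0.00798923 m.
Combining orthogonally: (0.0111195² + 0.00798923²)^½ ≈ 0.013692 m.
That is 0.013692 m = 1.3692 cm.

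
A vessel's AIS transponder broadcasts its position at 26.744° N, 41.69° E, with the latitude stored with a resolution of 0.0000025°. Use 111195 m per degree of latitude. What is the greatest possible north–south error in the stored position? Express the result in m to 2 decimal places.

With a 0.0000025° grid the true value lies within half a step, ±0.0000025°/2 = ±1.25e-06°, of the stored one.
Along the meridian that is 1.25e-06° × 111195 m/° = 0.138994 m.

0.14 m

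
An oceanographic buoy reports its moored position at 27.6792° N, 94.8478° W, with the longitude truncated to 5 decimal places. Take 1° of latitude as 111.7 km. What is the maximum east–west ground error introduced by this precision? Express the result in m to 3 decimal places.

0.989 m

Truncating at 5 decimal places can drop up to a full unit in the last place, so the longitude may be off by as much as 1e-05°.
Parallels shrink by cos φ, so at 27.6792° a degree of longitude is 111700 × 0.8856 ≈ 98917.3 m.
East–west error: 1e-05° × 98917.3 m/° ≈ 0.989173 m.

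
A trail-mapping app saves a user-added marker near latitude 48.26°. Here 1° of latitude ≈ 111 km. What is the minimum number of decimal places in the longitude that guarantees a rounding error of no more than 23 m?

4

At 48.26° one degree of longitude covers 111000 × cos 48.26° ≈ 111000 × 0.6658 ≈ 73898.4 m.
With N decimal places the half-ulp bound is 0.5·10⁻ᴺ°, or 0.5·10⁻ᴺ × 73898.4 m on the ground.
Need 0.5 × 73898.4 × 10⁻ᴺ ≤ 23 → 10⁻ᴺ ≤ 6.225e-04, so N ≥ 3.21.
N = 3 would give 36.9 m (too coarse); N = 4 gives 3.69 m ≤ 23 m.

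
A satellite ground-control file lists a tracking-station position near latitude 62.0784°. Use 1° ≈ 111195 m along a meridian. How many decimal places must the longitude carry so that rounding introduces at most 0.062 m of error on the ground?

6 decimal places

At 62.0784° one degree of longitude covers 111195 × cos 62.0784° ≈ 111195 × 0.4683 ≈ 52068.5 m.
With N decimal places the half-ulp bound is 0.5·10⁻ᴺ°, or 0.5·10⁻ᴺ × 52068.5 m on the ground.
Setting 26034.2 × 10⁻ᴺ ≤ 0.062 gives 10ᴺ ≥ 4.199e+05, i.e. N ≥ 5.62.
N = 5 would give 0.26 m (too coarse); N = 6 gives 0.026 m ≤ 0.062 m.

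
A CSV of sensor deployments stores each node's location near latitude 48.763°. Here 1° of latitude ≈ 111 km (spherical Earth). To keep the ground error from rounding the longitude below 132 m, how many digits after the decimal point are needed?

3

At 48.763° one degree of longitude covers 111000 × cos 48.763° ≈ 111000 × 0.6592 ≈ 73168.4 m.
With N decimal places the half-ulp bound is 0.5·10⁻ᴺ°, or 0.5·10⁻ᴺ × 73168.4 m on the ground.
Setting 36584.2 × 10⁻ᴺ ≤ 132 gives 10ᴺ ≥ 277.2, i.e. N ≥ 2.44.
N = 2 would give 366 m (too coarse); N = 3 gives 36.6 m ≤ 132 m.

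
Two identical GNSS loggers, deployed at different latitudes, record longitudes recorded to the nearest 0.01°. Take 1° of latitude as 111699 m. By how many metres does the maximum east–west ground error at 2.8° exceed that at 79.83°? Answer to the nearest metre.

459 metres

Rounding to 2 decimal places leaves the longitude within ±0.005° of the true value.
At 2.8°: 0.005° × 111699 × cos 2.8° = 0.005 × 111699 × 0.9988 ≈ 557.83 m.
At 79.83°: 0.005° × 111699 × cos 79.83° = 0.005 × 111699 × 0.1766 ≈ 98.613 m.
So the lower-latitude error exceeds the higher by 557.83 − 98.613 = 459.22 m.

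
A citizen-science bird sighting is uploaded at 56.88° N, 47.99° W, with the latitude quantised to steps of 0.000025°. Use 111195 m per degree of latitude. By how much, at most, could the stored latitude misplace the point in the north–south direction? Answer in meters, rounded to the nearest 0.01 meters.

1.39 meters

With a 0.000025° grid the true value lies within half a step, ±0.000025°/2 = ±1.25e-05°, of the stored one.
Along the meridian that is 1.25e-05° × 111195 m/° = 1.38994 m.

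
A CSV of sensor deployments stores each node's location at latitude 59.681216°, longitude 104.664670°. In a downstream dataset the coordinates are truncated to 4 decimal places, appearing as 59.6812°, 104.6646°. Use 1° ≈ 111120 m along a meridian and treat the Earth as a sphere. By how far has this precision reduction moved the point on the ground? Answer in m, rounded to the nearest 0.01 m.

4.31 m

The latitude changed by +0.000016° and the longitude by +0.000070°.
N–S: 0.000016° × 111120 m/° = 1.77792 m.
East–west at this latitude: 0.000070° × 111120 × cos 59.6812° ≈ 0.000070 × 56094.6 = 3.92662 m.
Hypotenuse of the two orthogonal shifts: √(1.77792² + 3.92662²) = 4.31038 m.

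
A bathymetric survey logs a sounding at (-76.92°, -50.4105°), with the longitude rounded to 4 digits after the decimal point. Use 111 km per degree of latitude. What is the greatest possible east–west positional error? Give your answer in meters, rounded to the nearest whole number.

1 meters

Rounding to 4 decimal places leaves the longitude within ±5e-05° of the true value.
One degree of longitude at 76.92° is 111000 × cos 76.92° ≈ 111000 × 0.2263 = 25120.6 m.
East–west error: 5e-05° × 25120.6 m/° ≈ 1.25603 m.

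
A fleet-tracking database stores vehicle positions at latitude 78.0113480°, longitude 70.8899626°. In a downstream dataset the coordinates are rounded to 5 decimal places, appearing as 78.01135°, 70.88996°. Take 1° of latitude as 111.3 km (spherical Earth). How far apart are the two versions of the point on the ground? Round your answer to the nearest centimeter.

The latitude changed by -0.0000020° and the longitude by +0.0000026°.
N–S: -0.0000020° × 111300 m/° = -0.2226 m.
E–W at 78.0113°: 0.0000026° × 111300 × cos 78.0113° = 0.0000026 × 111300 × 0.2077 ≈ 0.0601094 m.
Hypotenuse of the two orthogonal shifts: √(0.2226² + 0.0601094²) = 0.230573 m.
That is 0.230573 m = 23.057 cm.

23 centimeters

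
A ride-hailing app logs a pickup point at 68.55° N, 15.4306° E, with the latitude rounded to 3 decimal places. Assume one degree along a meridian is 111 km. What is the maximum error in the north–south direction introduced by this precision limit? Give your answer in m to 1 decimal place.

55.5 m

Rounding to 3 decimal places leaves the latitude within ±0.0005° of the true value.
Along the meridian that is 0.0005° × 111000 m/° = 55.5 m.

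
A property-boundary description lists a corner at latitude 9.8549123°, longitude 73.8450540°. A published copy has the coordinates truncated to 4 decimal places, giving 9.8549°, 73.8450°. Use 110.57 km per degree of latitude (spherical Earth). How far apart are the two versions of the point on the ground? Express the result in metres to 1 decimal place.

The latitude changed by +0.0000123° and the longitude by +0.0000540°.
N–S: 0.0000123° × 110570 m/° = 1.36001 m.
E–W at 9.8549°: 0.0000540° × 110570 × cos 9.8549° = 0.0000540 × 110570 × 0.9852 ≈ 5.88268 m.
Distance: √(1.36001² + 5.88268²) ≈ 6.03784 m.

6.0 metres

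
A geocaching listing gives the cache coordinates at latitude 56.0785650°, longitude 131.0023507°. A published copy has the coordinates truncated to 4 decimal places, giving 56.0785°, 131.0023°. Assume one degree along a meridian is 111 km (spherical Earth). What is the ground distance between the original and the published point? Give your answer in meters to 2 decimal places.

7.87 meters

The latitude changed by +0.0000650° and the longitude by +0.0000507°.
North–south shift: 0.0000650 × 111000 = 7.215 m.
E–W at 56.0785°: 0.0000507° × 111000 × cos 56.0785° = 0.0000507 × 111000 × 0.5581 ≈ 3.14057 m.
Combined displacement = (7.215² + 3.14057²)^½ ≈ 7.86889 m.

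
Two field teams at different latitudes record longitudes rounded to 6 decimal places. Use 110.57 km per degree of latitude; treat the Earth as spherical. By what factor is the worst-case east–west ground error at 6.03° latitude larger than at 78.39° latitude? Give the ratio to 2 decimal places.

Rounding to 6 decimal places leaves the longitude within ±5e-07° of the true value.
At 6.03°: 5e-07° × 110570 × cos 6.03° = 5e-07 × 110570 × 0.9945 ≈ 0.054979 m.
Error at 78.39° = 5e-07° × 110570 × cos 78.39° ≈ 0.055285 × 0.2012 = 0.011126 m.
The ratio reduces to cos 6.03° / cos 78.39° = 0.9945/0.2012 ≈ 4.9415.

4.94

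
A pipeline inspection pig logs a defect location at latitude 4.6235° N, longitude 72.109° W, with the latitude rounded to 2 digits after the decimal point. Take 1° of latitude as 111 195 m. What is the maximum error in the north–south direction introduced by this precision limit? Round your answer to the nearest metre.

556 metres

Rounding to 2 decimal places leaves the latitude within ±0.005° of the true value.
Along the meridian that is 0.005° × 111195 m/° = 555.975 m.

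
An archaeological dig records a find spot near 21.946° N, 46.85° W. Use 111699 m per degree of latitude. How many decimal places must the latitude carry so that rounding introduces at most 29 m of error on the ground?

One degree of latitude covers 111699 m.
N decimal places → at most half a unit in the last place, 0.5 × 10⁻ᴺ° = 111699/2 × 10⁻ᴺ m.
Need 0.5 × 111699 × 10⁻ᴺ ≤ 29 → 10⁻ᴺ ≤ 5.193e-04, so N ≥ 3.28.
So 4 decimal places suffice (5.58 m); 3 would allow up to 55.8 m.

4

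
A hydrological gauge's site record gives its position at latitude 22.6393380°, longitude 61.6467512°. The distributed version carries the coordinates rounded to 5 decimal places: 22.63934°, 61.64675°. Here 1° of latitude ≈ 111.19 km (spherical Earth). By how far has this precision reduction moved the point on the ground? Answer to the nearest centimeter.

Δlat = 22.6393380 − 22.63934 = -0.0000020°; Δlon = 61.6467512 − 61.64675 = +0.0000012°.
North–south shift: -0.0000020 × 111190 = -0.22238 m.
East–west at this latitude: 0.0000012° × 111190 × cos 22.6393° ≈ 0.0000012 × 102622 = 0.123147 m.
Combined displacement = (0.22238² + 0.123147²)^½ ≈ 0.254201 m.
That is 0.254201 m = 25.42 cm.

25 centimeters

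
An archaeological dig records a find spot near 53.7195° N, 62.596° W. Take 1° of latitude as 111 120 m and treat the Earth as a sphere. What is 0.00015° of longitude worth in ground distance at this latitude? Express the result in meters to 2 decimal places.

0.00015° of longitude at 53.7195° is 0.00015 × 111120 × cos 53.7195° ≈ 0.00015 × 65754 = 9.8631 m.

9.86 meters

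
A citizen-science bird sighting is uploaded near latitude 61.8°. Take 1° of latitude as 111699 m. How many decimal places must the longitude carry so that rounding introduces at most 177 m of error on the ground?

3 decimal places

At 61.8° one degree of longitude covers 111699 × cos 61.8° ≈ 111699 × 0.4726 ≈ 52783.4 m.
N decimal places → at most half a unit in the last place, 0.5 × 10⁻ᴺ° = 52783.4/2 × 10⁻ᴺ m.
Need 0.5 × 52783.4 × 10⁻ᴺ ≤ 177 → 10⁻ᴺ ≤ 6.707e-03, so N ≥ 2.17.
At 2 places the error can reach 264 m, but 3 places keeps it to 26.4 m.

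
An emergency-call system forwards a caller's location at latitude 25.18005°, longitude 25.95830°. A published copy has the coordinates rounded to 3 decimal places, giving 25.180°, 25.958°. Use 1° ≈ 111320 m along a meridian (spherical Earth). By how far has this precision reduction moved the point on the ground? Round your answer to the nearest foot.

The latitude changed by +0.00005° and the longitude by +0.00030°.
North–south shift: 0.00005 × 111320 = 5.566 m.
East–west at this latitude: 0.00030° × 111320 × cos 25.18° ≈ 0.00030 × 100742 = 30.2226 m.
Distance: √(5.566² + 30.2226²) ≈ 30.7308 m.
In feet: 30.7308 m ÷ 0.3048 ≈ 100.82 ft.

101 feet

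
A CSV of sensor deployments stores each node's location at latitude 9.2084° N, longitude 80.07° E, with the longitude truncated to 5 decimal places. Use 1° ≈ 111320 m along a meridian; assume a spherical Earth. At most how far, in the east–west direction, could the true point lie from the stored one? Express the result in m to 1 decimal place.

1.1 m

Truncating at 5 decimal places can drop up to a full unit in the last place, so the longitude may be off by as much as 1e-05°.
Parallels shrink by cos φ, so at 9.2084° a degree of longitude is 111320 × 0.9871 ≈ 109885 m.
Maximum E–W displacement: 1e-05 × 109885 = 1.09885 m.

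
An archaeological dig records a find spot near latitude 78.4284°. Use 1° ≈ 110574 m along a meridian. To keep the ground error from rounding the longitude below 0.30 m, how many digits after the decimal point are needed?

At 78.4284° one degree of longitude covers 110574 × cos 78.4284° ≈ 110574 × 0.2006 ≈ 22180.3 m.
With N decimal places the half-ulp bound is 0.5·10⁻ᴺ°, or 0.5·10⁻ᴺ × 22180.3 m on the ground.
Need 0.5 × 22180.3 × 10⁻ᴺ ≤ 0.30 → 10⁻ᴺ ≤ 2.705e-05, so N ≥ 4.57.
N = 4 would give 1.11 m (too coarse); N = 5 gives 0.111 m ≤ 0.30 m.

5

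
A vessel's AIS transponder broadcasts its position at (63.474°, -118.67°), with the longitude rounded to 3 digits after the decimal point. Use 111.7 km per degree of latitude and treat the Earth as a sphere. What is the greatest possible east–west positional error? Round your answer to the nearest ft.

82 ft

Rounding to 3 decimal places leaves the longitude within ±0.0005° of the true value.
At latitude 63.474° a degree of longitude spans 111700 m × cos 63.474° = 111700 × 0.4466 ≈ 49885.7 m.
Maximum E–W displacement: 0.0005 × 49885.7 = 24.9428 m.
Converting: 24.9428 m × 3.2808 ft/m ≈ 81.833 ft.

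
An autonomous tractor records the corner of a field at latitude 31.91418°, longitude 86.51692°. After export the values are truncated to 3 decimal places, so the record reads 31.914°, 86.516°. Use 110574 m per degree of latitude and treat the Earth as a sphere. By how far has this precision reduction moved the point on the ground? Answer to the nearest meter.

89 meters

Δlat = 31.91418 − 31.914 = +0.00018°; Δlon = 86.51692 − 86.516 = +0.00092°.
N–S: 0.00018° × 110574 m/° = 19.9033 m.
E–W at 31.914°: 0.00092° × 110574 × cos 31.914° = 0.00092 × 110574 × 0.8488 ≈ 86.3511 m.
Hypotenuse of the two orthogonal shifts: √(19.9033² + 86.3511²) = 88.6152 m.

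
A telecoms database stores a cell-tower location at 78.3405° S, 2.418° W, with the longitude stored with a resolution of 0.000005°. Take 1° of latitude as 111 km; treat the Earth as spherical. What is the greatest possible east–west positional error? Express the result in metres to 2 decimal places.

0.06 metres

With a 0.000005° grid the true value lies within half a step, ±0.000005°/2 = ±2.5e-06°, of the stored one.
Parallels shrink by cos φ, so at 78.3405° a degree of longitude is 111000 × 0.2021 ≈ 22432.6 m.
So at most 2.5e-06° × 22432.6 ≈ 0.0560814 m east–west.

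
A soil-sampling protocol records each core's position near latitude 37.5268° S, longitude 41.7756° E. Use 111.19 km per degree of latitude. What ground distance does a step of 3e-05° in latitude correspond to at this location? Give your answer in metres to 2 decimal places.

3e-05° × 111190 m/° = 3.3357 m.

3.34 metres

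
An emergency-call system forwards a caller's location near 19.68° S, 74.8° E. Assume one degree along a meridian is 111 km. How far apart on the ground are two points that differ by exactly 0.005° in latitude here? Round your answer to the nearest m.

0.005° × 111000 m/° = 555 m.

555 m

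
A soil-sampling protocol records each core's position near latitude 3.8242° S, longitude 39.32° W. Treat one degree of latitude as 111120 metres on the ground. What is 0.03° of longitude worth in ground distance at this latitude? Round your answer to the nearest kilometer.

3 kilometers

0.03° of longitude at 3.8242° is 0.03 × 111120 × cos 3.8242° ≈ 0.03 × 110873 = 3326.18 m.
That is 3326.18 m = 3.3262 km.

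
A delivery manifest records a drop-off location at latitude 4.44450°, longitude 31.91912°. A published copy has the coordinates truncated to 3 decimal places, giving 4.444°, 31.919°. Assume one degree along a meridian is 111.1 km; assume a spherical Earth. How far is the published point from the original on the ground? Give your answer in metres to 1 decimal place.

57.1 metres

Δlat = 4.44450 − 4.444 = +0.00050°; Δlon = 31.91912 − 31.919 = +0.00012°.
North–south shift: 0.00050 × 111100 = 55.55 m.
E–W at 4.444°: 0.00012° × 111100 × cos 4.444° = 0.00012 × 111100 × 0.9970 ≈ 13.2919 m.
Combined displacement = (55.55² + 13.2919²)^½ ≈ 57.1181 m.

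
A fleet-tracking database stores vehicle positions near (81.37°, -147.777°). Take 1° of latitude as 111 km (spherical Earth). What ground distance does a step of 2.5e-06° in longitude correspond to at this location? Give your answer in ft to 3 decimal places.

0.137 ft

At 81.37° a degree of longitude is 111000 × cos 81.37° ≈ 16655.9 m, so 2.5e-06° corresponds to 0.0416397 m.
In feet: 0.0416397 m ÷ 0.3048 ≈ 0.13661 ft.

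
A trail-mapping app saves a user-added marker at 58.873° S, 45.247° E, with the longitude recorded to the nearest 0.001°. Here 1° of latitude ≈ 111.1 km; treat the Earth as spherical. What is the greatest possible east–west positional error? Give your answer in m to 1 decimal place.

Rounding to 3 decimal places leaves the longitude within ±0.0005° of the true value.
At latitude 58.873° a degree of longitude spans 111100 m × cos 58.873° = 111100 × 0.5169 ≈ 57431.7 m.
Maximum E–W displacement: 0.0005 × 57431.7 = 28.7158 m.

28.7 m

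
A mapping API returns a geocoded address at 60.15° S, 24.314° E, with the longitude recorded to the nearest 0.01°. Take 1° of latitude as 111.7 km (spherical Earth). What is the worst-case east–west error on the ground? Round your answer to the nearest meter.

278 meters

Rounding to 2 decimal places leaves the longitude within ±0.005° of the true value.
At latitude 60.15° a degree of longitude spans 111700 m × cos 60.15° = 111700 × 0.4977 ≈ 55596.6 m.
So at most 0.005° × 55596.6 ≈ 277.983 m east–west.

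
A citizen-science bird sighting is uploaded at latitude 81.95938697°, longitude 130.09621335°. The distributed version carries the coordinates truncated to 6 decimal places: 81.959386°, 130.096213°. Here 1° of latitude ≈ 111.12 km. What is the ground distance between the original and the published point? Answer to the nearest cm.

11 cm

The latitude changed by +0.00000097° and the longitude by +0.00000035°.
N–S: 0.00000097° × 111120 m/° = 0.107786 m.
E–W at 81.9594°: 0.00000035° × 111120 × cos 81.9594° = 0.00000035 × 111120 × 0.1399 ≈ 0.00544002 m.
Combined displacement = (0.107786² + 0.00544002²)^½ ≈ 0.107924 m.
That is 0.107924 m = 10.792 cm.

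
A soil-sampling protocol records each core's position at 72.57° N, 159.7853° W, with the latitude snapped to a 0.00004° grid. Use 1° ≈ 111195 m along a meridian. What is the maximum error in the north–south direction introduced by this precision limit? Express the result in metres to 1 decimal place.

2.2 metres

With a 0.00004° grid the true value lies within half a step, ±0.00004°/2 = ±2e-05°, of the stored one.
North–south distance: 2e-05° × 111195 m/° = 2.2239 m.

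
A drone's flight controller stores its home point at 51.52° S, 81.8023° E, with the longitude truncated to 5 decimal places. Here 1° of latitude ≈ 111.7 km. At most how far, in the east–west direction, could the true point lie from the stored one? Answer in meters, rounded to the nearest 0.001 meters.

Truncating at 5 decimal places can drop up to a full unit in the last place, so the longitude may be off by as much as 1e-05°.
Parallels shrink by cos φ, so at 51.52° a degree of longitude is 111700 × 0.6222 ≈ 69504.4 m.
Maximum E–W displacement: 1e-05 × 69504.4 = 0.695044 m.

0.695 meters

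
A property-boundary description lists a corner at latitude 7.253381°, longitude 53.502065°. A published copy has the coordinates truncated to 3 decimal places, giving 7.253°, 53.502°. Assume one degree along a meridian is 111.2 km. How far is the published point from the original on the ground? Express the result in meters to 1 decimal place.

43.0 meters

The latitude changed by +0.000381° and the longitude by +0.000065°.
North–south shift: 0.000381 × 111200 = 42.3672 m.
East–west at this latitude: 0.000065° × 111200 × cos 7.253° ≈ 0.000065 × 110310 = 7.17016 m.
Combined displacement = (42.3672² + 7.17016²)^½ ≈ 42.9697 m.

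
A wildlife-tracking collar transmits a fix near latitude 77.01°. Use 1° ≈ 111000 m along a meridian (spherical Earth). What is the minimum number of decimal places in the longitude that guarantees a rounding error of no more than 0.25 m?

5

At 77.01° one degree of longitude covers 111000 × cos 77.01° ≈ 111000 × 0.2248 ≈ 24950.7 m.
With N decimal places the half-ulp bound is 0.5·10⁻ᴺ°, or 0.5·10⁻ᴺ × 24950.7 m on the ground.
Need 0.5 × 24950.7 × 10⁻ᴺ ≤ 0.25 → 10⁻ᴺ ≤ 2.004e-05, so N ≥ 4.70.
So 5 decimal places suffice (0.125 m); 4 would allow up to 1.25 m.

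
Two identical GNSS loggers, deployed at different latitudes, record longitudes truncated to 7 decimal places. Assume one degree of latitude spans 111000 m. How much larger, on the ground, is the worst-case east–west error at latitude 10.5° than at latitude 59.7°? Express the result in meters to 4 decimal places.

0.0053 meters

Truncating at 7 decimal places can drop up to a full unit in the last place, so the longitude may be off by as much as 1e-07°.
At 10.5°: 1e-07° × 111000 × cos 10.5° = 1e-07 × 111000 × 0.9833 ≈ 0.010914 m.
Error at 59.7° = 1e-07° × 111000 × cos 59.7° ≈ 0.0111 × 0.5045 = 0.0056003 m.
Difference: 0.010914 − 0.0056003 = 0.0053139 m.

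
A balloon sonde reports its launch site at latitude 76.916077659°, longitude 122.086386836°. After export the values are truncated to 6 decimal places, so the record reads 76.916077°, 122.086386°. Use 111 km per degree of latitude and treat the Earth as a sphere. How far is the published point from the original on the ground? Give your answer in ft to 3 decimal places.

0.250 ft

The latitude changed by +0.000000659° and the longitude by +0.000000836°.
N–S: 0.000000659° × 111000 m/° = 0.073149 m.
East–west at this latitude: 0.000000836° × 111000 × cos 76.9161° ≈ 0.000000836 × 25128 = 0.021007 m.
Hypotenuse of the two orthogonal shifts: √(0.073149² + 0.021007²) = 0.0761056 m.
In feet: 0.0761056 m ÷ 0.3048 ≈ 0.24969 ft.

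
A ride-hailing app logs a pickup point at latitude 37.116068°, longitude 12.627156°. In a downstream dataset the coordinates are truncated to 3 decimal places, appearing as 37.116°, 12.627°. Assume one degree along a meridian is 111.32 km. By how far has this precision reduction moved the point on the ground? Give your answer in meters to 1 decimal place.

The latitude changed by +0.000068° and the longitude by +0.000156°.
N–S: 0.000068° × 111320 m/° = 7.56976 m.
E–W at 37.116°: 0.000156° × 111320 × cos 37.116° = 0.000156 × 111320 × 0.7974 ≈ 13.8479 m.
Combined displacement = (7.56976² + 13.8479²)^½ ≈ 15.7818 m.

15.8 meters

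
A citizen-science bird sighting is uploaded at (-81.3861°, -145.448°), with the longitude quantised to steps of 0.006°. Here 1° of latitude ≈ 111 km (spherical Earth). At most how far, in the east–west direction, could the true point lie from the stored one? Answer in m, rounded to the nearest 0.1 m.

With a 0.006° grid the true value lies within half a step, ±0.006°/2 = ±0.003°, of the stored one.
Parallels shrink by cos φ, so at 81.3861° a degree of longitude is 111000 × 0.1498 ≈ 16625 m.
East–west error: 0.003° × 16625 m/° ≈ 49.8751 m.

49.9 m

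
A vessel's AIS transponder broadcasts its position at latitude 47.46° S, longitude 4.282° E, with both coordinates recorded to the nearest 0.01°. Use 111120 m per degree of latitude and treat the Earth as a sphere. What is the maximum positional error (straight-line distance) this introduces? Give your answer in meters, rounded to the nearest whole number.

671 meters

Rounding to 2 decimal places leaves each coordinate within ±0.005° of the true value.
Latitude error → 0.005 × 111120 = 555.6 m along the meridian.
East–west component at 47.46°: 0.005° × 111120 × cos 47.46° ≈ 0.005 × 75128.8 ≈ 375.644 m.
Combining orthogonally: (555.6² + 375.644²)^½ ≈ 670.671 m.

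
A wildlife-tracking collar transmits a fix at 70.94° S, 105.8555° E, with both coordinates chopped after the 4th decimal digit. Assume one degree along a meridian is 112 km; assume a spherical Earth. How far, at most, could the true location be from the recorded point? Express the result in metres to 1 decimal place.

11.8 metres

Truncating at 4 decimal places can drop up to a full unit in the last place, so each coordinate may be off by as much as 0.0001°.
Latitude error → 0.0001 × 112000 = 11.2 m along the meridian.
Longitude error → 0.0001 × 112000 × cos 70.94° = 0.0001 × 112000 × 0.3266 ≈ 3.65745 m.
Worst case both components are at the extreme and orthogonal: √(11.2² + 3.65745²) ≈ 11.7821 m.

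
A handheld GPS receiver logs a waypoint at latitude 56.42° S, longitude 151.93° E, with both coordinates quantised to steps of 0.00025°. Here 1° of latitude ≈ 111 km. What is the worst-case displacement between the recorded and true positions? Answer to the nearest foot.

52 feet

With a 0.00025° grid the true value lies within half a step, ±0.00025°/2 = ±0.000125°, of the stored one.
N–S: 0.000125° × 111000 m/° = 13.875 m.
Longitude error → 0.000125 × 111000 × cos 56.42° = 0.000125 × 111000 × 0.5531 ≈ 7.67427 m.
Combining orthogonally: (13.875² + 7.67427²)^½ ≈ 15.8559 m.
In feet: 15.8559 m ÷ 0.3048 ≈ 52.021 ft.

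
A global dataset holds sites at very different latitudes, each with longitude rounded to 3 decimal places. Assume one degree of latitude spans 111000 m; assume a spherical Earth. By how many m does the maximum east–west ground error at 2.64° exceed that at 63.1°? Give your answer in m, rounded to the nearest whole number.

Rounding to 3 decimal places leaves the longitude within ±0.0005° of the true value.
At 2.64°: 0.0005° × 111000 × cos 2.64° = 0.0005 × 111000 × 0.9989 ≈ 55.441 m.
At 63.1°: 0.0005° × 111000 × cos 63.1° = 0.0005 × 111000 × 0.4524 ≈ 25.11 m.
Difference: 55.441 − 25.11 = 30.331 m.

30 m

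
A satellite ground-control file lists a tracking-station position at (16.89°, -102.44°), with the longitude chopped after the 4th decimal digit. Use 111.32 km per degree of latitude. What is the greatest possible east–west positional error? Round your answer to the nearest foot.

Truncating at 4 decimal places can drop up to a full unit in the last place, so the longitude may be off by as much as 0.0001°.
One degree of longitude at 16.89° is 111320 × cos 16.89° ≈ 111320 × 0.9569 = 106518 m.
Maximum E–W displacement: 0.0001 × 106518 = 10.6518 m.
Converting: 10.6518 m × 3.2808 ft/m ≈ 34.947 ft.

35 feet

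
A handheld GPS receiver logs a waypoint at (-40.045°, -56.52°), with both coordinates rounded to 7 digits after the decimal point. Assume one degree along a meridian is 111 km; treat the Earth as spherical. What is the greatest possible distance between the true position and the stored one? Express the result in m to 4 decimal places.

Rounding to 7 decimal places leaves each coordinate within ±5e-08° of the true value.
North–south component: 5e-08° × 111000 = 0.00555 m.
East–west component at 40.045°: 5e-08° × 111000 × cos 40.045° ≈ 5e-08 × 84974.9 ≈ 0.00424874 m.
Worst case both components are at the extreme and orthogonal: √(0.00555² + 0.00424874²) ≈ 0.00698959 m.

0.0070 m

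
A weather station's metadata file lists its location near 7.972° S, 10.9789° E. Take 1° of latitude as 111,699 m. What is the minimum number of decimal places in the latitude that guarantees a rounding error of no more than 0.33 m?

6 decimal places

One degree of latitude covers 111699 m.
Rounding to N decimal places gives at most 0.5 × 10⁻ᴺ degrees of error, i.e. 0.5 × 10⁻ᴺ × 111699 m.
Setting 55849.5 × 10⁻ᴺ ≤ 0.33 gives 10ᴺ ≥ 1.692e+05, i.e. N ≥ 5.23.
At 5 places the error can reach 0.558 m, but 6 places keeps it to 0.0558 m.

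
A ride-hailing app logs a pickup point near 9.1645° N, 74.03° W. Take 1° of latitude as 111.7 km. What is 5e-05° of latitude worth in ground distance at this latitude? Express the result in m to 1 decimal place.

5.6 m

Along a meridian 5e-05° is 5e-05 × 111700 = 5.585 m.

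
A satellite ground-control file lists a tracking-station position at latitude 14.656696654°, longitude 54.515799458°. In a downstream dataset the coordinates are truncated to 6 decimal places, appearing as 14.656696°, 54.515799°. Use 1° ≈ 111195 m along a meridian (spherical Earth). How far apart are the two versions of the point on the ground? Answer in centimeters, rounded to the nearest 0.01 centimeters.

8.78 centimeters

The latitude changed by +0.000000654° and the longitude by +0.000000458°.
N–S: 0.000000654° × 111195 m/° = 0.0727215 m.
East–west at this latitude: 0.000000458° × 111195 × cos 14.6567° ≈ 0.000000458 × 107577 = 0.0492701 m.
Hypotenuse of the two orthogonal shifts: √(0.0727215² + 0.0492701²) = 0.0878406 m.
That is 0.0878406 m = 8.7841 cm.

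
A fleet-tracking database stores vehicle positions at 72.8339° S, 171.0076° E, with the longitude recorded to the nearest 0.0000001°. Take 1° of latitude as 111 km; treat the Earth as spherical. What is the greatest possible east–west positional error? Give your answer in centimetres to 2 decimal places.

0.16 centimetres

Rounding to 7 decimal places leaves the longitude within ±5e-08° of the true value.
At latitude 72.8339° a degree of longitude spans 111000 m × cos 72.8339° = 111000 × 0.2951 ≈ 32760.8 m.
Maximum E–W displacement: 5e-08 × 32760.8 = 0.00163804 m.
That is 0.00163804 m = 0.1638 cm.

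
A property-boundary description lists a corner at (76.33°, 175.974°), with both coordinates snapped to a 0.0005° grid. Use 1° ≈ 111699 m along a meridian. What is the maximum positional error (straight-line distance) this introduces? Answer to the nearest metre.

29 metres

With a 0.0005° grid the true value lies within half a step, ±0.0005°/2 = ±0.00025°, of the stored one.
N–S: 0.00025° × 111699 m/° = 27.9247 m.
East–west component at 76.33°: 0.00025° × 111699 × cos 76.33° ≈ 0.00025 × 26397.8 ≈ 6.59944 m.
Worst case both components are at the extreme and orthogonal: √(27.9247² + 6.59944²) ≈ 28.694 m.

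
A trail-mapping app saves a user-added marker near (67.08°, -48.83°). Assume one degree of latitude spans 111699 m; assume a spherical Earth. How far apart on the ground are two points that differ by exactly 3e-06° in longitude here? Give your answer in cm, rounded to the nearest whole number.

One degree of longitude here spans 111699 × cos 67.08° = 111699 × 0.3894 ≈ 43500.7 m; 3e-06° of that is 0.130502 m.
That is 0.130502 m = 13.05 cm.

13 cm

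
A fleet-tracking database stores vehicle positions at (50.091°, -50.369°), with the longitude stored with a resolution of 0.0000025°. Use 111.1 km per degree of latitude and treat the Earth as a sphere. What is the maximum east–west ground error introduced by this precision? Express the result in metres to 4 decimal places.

With a 0.0000025° grid the true value lies within half a step, ±0.0000025°/2 = ±1.25e-06°, of the stored one.
One degree of longitude at 50.091° is 111100 × cos 50.091° ≈ 111100 × 0.6416 = 71278.4 m.
So at most 1.25e-06° × 71278.4 ≈ 0.0890981 m east–west.

0.0891 metres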